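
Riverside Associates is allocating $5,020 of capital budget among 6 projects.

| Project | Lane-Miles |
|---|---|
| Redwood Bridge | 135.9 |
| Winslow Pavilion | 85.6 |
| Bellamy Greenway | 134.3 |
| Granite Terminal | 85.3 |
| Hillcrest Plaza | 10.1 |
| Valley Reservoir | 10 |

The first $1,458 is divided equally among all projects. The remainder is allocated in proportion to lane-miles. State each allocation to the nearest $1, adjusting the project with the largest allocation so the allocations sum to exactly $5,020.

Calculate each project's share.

Redwood Bridge: $1,293 | Winslow Pavilion: $904 | Bellamy Greenway: $1,280 | Granite Terminal: $902 | Hillcrest Plaza: $321 | Valley Reservoir: $320

First tranche $1,458 split equally: $243 each.
Remainder $3,562 by lane-miles (total 461.2): Redwood Bridge 1,049.60 → $1,050; Winslow Pavilion 661.12 → $661; Bellamy Greenway 1,037.24 → $1,037; Granite Terminal 658.80 → $659; Hillcrest Plaza 78.01 → $78; Valley Reservoir 77.23 → $77.
Totals: Redwood Bridge $243 + $1,050 = $1,293; Winslow Pavilion $243 + $661 = $904; Bellamy Greenway $243 + $1,037 = $1,280; Granite Terminal $243 + $659 = $902; Hillcrest Plaza $243 + $78 = $321; Valley Reservoir $243 + $77 = $320.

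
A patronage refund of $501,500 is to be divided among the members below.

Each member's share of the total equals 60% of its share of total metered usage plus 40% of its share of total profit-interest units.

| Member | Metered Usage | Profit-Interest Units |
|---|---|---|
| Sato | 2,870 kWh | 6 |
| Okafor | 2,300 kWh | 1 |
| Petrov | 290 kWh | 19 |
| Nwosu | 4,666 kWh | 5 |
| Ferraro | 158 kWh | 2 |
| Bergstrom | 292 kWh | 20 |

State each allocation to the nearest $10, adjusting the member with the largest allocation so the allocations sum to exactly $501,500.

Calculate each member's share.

Totals — metered usage 10,576, profit-interest units 53.
Composite weights (60% metered usage + 40% profit-interest units): Sato 0.2081; Okafor 0.1380; Petrov 0.1598; Nwosu 0.3024; Ferraro 0.0241; Bergstrom 0.1675.
Raw shares: Sato 104,364.41; Okafor 69,222.69; Petrov 80,164.06; Nwosu 151,677.88; Ferraro 12,065.10; Bergstrom 84,005.87.
Rounded to nearest $10: Sato $104,360; Okafor $69,220; Petrov $80,160; Nwosu $151,680; Ferraro $12,070; Bergstrom $84,010. Sum = $501,500.
Sum already equals the total — no adjustment.

Sato: $104,360 · Okafor: $69,220 · Petrov: $80,160 · Nwosu: $151,680 · Ferraro: $12,070 · Bergstrom: $84,010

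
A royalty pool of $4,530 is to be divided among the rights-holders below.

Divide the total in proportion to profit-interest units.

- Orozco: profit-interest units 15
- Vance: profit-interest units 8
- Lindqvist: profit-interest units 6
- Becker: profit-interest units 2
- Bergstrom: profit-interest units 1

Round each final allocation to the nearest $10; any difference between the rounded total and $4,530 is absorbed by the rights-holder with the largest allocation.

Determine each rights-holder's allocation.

Combined profit-interest units = 32.
Unrounded shares: Orozco 15/32 × $4,530 = 2,123.44; Vance 8/32 × $4,530 = 1,132.50; Lindqvist 6/32 × $4,530 = 849.38; Becker 2/32 × $4,530 = 283.12; Bergstrom 1/32 × $4,530 = 141.56.
At nearest $10: Orozco $2,120; Vance $1,130; Lindqvist $850; Becker $280; Bergstrom $140. Sum = $4,520.
Difference $4,530 − $4,520 = +$10 applied to largest allocation (Orozco): Orozco becomes $2,130.

Orozco: $2,130 · Vance: $1,130 · Lindqvist: $850 · Becker: $280 · Bergstrom: $140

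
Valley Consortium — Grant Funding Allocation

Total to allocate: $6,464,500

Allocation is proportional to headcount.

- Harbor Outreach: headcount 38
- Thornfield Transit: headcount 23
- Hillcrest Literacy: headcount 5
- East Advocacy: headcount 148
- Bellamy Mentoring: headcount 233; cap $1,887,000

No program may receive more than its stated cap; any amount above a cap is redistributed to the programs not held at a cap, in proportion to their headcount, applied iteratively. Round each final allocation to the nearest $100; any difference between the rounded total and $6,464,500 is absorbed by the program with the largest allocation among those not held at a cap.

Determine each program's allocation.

Headcount total: 447.
Proportional shares (ignoring caps): Harbor Outreach 549,554.81; Thornfield Transit 332,625.28; Hillcrest Literacy 72,309.84; East Advocacy 2,140,371.36; Bellamy Mentoring 3,369,638.70.
Capped: Bellamy Mentoring ($1,887,000); balance $4,577,500 reallocated over remaining headcount 214.
Redistributed shares: Harbor Outreach 812,827.10 → $812,800; Thornfield Transit 491,974.30 → $492,000; Hillcrest Literacy 106,950.93 → $107,000; East Advocacy 3,165,747.66 → $3,165,700.

Harbor Outreach: $812,800; Thornfield Transit: $492,000; Hillcrest Literacy: $107,000; East Advocacy: $3,165,700; Bellamy Mentoring: $1,887,000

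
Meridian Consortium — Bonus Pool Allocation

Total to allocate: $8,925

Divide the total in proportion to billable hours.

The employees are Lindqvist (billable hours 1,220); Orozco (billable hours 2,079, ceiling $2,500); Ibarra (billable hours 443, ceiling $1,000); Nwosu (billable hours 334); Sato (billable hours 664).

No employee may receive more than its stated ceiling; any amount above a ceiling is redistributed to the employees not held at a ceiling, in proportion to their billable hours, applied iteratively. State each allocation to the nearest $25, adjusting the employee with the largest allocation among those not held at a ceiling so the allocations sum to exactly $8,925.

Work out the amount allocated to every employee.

Lindqvist: $2,975; Orozco: $2,500; Ibarra: $1,000; Nwosu: $825; Sato: $1,625

Total billable hours = 4,740.
Unconstrained shares: Lindqvist 2,297.15; Orozco 3,914.57; Ibarra 834.13; Nwosu 628.89; Sato 1,250.25.
Cap binds for Orozco ($2,500); balance $6,425 reallocated over remaining billable hours 2,661.
Cap binds for Ibarra ($1,000); balance $5,425 reallocated over remaining billable hours 2,218.
Redistributed shares: Lindqvist 2,983.99 → $2,975; Nwosu 816.93 → $825; Sato 1,624.08 → $1,625.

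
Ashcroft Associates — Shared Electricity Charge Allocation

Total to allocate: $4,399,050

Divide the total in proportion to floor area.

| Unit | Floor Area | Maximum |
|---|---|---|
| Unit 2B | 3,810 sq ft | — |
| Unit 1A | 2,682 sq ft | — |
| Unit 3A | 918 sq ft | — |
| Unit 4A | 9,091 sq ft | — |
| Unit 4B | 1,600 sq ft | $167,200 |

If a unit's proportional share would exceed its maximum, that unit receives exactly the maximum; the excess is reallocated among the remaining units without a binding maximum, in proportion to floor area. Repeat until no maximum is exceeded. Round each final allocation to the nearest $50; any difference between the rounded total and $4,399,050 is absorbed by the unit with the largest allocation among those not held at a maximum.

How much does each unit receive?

Floor area total: 18,101.
Pro-rata shares before constraints: Unit 2B 925,936.72; Unit 1A 651,801.12; Unit 3A 223,099.71; Unit 4A 2,209,367.63; Unit 4B 388,844.82.
Held at cap: Unit 4B ($167,200); balance $4,231,850 reallocated over remaining floor area 16,501.
Remaining shares: Unit 2B 977,113.42 → $977,100; Unit 1A 687,826.30 → $687,850; Unit 3A 235,430.48 → $235,450; Unit 4A 2,331,479.81 → $2,331,500.
Rounding difference −$50 applied to Unit 4A → $2,331,450.

Unit 2B: $977,100 · Unit 1A: $687,850 · Unit 3A: $235,450 · Unit 4A: $2,331,450 · Unit 4B: $167,200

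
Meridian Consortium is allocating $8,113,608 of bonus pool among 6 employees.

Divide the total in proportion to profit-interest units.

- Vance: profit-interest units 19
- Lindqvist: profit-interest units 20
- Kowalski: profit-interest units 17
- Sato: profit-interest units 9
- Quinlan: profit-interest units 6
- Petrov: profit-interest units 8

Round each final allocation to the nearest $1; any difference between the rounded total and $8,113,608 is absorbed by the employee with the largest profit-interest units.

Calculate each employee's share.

Sum of profit-interest units: 79.
Proportional shares: Vance 19/79 × $8,113,608 = 1,951,374.08; Lindqvist 20/79 × $8,113,608 = 2,054,077.97; Kowalski 17/79 × $8,113,608 = 1,745,966.28; Sato 9/79 × $8,113,608 = 924,335.09; Quinlan 6/79 × $8,113,608 = 616,223.39; Petrov 8/79 × $8,113,608 = 821,631.19.
After rounding ($1): Vance $1,951,374; Lindqvist $2,054,078; Kowalski $1,745,966; Sato $924,335; Quinlan $616,223; Petrov $821,631. Sum = $8,113,607.
Difference $8,113,608 − $8,113,607 = +$1 applied to largest profit-interest units (Lindqvist): Lindqvist becomes $2,054,079.

Vance: $1,951,374 · Lindqvist: $2,054,079 · Kowalski: $1,745,966 · Sato: $924,335 · Quinlan: $616,223 · Petrov: $821,631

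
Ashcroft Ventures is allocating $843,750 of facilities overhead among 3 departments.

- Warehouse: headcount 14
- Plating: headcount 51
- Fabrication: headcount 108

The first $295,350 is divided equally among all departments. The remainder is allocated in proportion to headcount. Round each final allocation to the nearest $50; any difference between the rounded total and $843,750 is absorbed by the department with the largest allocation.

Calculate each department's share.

Warehouse: $142,850 · Plating: $260,100 · Fabrication: $440,800

Equal tier: $295,350 ÷ 3 = $98,450 apiece.
Remainder $548,400 by headcount (total 173): Warehouse 44,379.19 → $44,400; Plating 161,667.05 → $161,650; Fabrication 342,353.76 → $342,350.
Totals: Warehouse $98,450 + $44,400 = $142,850; Plating $98,450 + $161,650 = $260,100; Fabrication $98,450 + $342,350 = $440,800.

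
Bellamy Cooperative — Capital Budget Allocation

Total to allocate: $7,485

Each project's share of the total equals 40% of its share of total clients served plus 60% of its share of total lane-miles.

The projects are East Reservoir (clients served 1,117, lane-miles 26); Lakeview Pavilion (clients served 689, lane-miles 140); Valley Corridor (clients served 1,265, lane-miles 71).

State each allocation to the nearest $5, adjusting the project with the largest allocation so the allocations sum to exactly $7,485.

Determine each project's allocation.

Clients served total 3,071; lane-miles total 237.
Combined weights (40% clients served + 60% lane-miles): East Reservoir 0.2113; Lakeview Pavilion 0.4442; Valley Corridor 0.3445.
Proportional shares: East Reservoir 1,581.68; Lakeview Pavilion 3,324.64; Valley Corridor 2,578.69.
At nearest $5: East Reservoir $1,580; Lakeview Pavilion $3,325; Valley Corridor $2,580. Sum = $7,485.
Sum already equals the total — no adjustment.

East Reservoir: $1,580 · Lakeview Pavilion: $3,325 · Valley Corridor: $2,580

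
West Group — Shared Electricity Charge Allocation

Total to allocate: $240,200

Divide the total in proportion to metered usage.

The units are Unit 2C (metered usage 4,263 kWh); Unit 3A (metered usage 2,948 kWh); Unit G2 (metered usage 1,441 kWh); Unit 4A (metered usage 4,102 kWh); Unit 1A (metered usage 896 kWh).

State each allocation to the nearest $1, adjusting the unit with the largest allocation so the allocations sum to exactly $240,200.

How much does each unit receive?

Unit 2C: $75,017 · Unit 3A: $51,876 · Unit G2: $25,357 · Unit 4A: $72,183 · Unit 1A: $15,767

Combined metered usage = 13,650.
Unrounded shares: Unit 2C 4,263/13,650 × $240,200 = 75,016.31; Unit 3A 2,948/13,650 × $240,200 = 51,876.16; Unit G2 1,441/13,650 × $240,200 = 25,357.38; Unit 4A 4,102/13,650 × $240,200 = 72,183.18; Unit 1A 896/13,650 × $240,200 = 15,766.97.
Rounded to nearest $1: Unit 2C $75,016; Unit 3A $51,876; Unit G2 $25,357; Unit 4A $72,183; Unit 1A $15,767. Sum = $240,199.
Difference $240,200 − $240,199 = +$1 applied to largest allocation (Unit 2C): Unit 2C becomes $75,017.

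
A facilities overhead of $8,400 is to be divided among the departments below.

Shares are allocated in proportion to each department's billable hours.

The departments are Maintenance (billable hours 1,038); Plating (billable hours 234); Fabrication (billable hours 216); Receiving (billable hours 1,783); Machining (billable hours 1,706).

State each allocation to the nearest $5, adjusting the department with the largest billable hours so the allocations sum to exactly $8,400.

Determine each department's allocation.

Sum of billable hours: 1,038 + 234 + 216 + 1,783 + 1,706 = 4,977.
Unrounded shares: Maintenance 1,751.90; Plating 394.94; Fabrication 364.56; Receiving 3,009.28; Machining 2,879.32.
Rounded to nearest $5: Maintenance $1,750; Plating $395; Fabrication $365; Receiving $3,010; Machining $2,880. Sum = $8,400.
Sum already equals the total — no adjustment.

Maintenance: $1,750 · Plating: $395 · Fabrication: $365 · Receiving: $3,010 · Machining: $2,880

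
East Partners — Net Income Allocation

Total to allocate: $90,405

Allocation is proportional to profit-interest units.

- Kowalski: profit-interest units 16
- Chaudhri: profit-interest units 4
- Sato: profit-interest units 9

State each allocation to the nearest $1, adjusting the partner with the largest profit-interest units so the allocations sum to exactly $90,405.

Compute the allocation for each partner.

Total profit-interest units = 29.
Raw shares: Kowalski 16/29 × $90,405 = 49,878.62; Chaudhri 4/29 × $90,405 = 12,469.66; Sato 9/29 × $90,405 = 28,056.72.
After rounding ($1): Kowalski $49,879; Chaudhri $12,470; Sato $28,057. Sum = $90,406.
Difference $90,405 − $90,406 = −$1 applied to largest profit-interest units (Kowalski): Kowalski becomes $49,878.

Kowalski: $49,878 · Chaudhri: $12,470 · Sato: $28,057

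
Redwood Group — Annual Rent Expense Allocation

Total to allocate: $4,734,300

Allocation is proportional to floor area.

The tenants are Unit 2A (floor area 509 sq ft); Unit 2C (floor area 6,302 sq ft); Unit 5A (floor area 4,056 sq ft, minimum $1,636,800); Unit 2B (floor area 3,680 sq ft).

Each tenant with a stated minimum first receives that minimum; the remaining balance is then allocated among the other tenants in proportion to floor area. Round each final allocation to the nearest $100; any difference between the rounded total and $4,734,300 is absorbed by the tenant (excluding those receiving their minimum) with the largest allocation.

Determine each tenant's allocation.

Minimums first: Unit 5A $1,636,800. Residual $3,097,500.
Residual split over remaining floor area 10,491: Unit 2A 150,283.81 → $150,300; Unit 2C 1,860,684.87 → $1,860,700; Unit 2B 1,086,531.31 → $1,086,500.

Unit 2A: $150,300 · Unit 2C: $1,860,700 · Unit 5A: $1,636,800 · Unit 2B: $1,086,500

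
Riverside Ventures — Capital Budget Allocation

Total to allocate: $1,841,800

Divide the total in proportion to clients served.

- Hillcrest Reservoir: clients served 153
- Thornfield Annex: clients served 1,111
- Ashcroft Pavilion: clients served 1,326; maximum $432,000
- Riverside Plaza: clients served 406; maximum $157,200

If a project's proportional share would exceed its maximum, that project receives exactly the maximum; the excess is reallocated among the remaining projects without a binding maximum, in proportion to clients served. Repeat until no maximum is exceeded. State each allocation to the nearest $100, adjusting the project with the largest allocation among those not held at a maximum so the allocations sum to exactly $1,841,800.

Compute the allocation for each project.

Clients served total: 2,996.
Unconstrained shares: Hillcrest Reservoir 94,057.21; Thornfield Annex 682,990.59; Ashcroft Pavilion 815,162.48; Riverside Plaza 249,589.72.
Held at cap: Ashcroft Pavilion ($432,000), Riverside Plaza ($157,200); residual $1,252,600 reallocated over remaining clients served 1,264.
Redistributed shares: Hillcrest Reservoir 151,620.09 → $151,600; Thornfield Annex 1,100,979.91 → $1,101,000.

Hillcrest Reservoir: $151,600 | Thornfield Annex: $1,101,000 | Ashcroft Pavilion: $432,000 | Riverside Plaza: $157,200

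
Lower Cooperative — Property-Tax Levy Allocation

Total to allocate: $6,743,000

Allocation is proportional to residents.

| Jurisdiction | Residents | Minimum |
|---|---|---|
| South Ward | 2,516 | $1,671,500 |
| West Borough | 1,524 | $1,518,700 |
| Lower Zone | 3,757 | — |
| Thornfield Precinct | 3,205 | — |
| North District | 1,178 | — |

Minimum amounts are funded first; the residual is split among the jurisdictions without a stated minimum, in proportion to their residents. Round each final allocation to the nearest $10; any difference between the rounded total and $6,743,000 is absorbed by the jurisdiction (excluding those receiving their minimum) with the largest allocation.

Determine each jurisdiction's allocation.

Fund the minimums — South Ward $1,671,500; West Borough $1,518,700. Balance $3,552,800.
Balance split over remaining residents 8,140: Lower Zone 1,639,787.42 → $1,639,790; Thornfield Precinct 1,398,860.44 → $1,398,860; North District 514,152.14 → $514,150.

South Ward: $1,671,500 | West Borough: $1,518,700 | Lower Zone: $1,639,790 | Thornfield Precinct: $1,398,860 | North District: $514,150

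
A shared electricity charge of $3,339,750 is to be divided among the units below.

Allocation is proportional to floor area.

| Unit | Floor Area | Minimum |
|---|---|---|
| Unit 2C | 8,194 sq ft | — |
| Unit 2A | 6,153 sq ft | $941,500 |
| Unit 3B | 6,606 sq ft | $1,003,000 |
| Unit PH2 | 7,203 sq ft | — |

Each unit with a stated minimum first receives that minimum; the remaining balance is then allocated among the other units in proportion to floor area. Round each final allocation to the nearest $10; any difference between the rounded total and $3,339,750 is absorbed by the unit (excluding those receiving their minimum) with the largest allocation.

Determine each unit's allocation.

Unit 2C: $742,530 · Unit 2A: $941,500 · Unit 3B: $1,003,000 · Unit PH2: $652,720

Minimums first: Unit 2A $941,500; Unit 3B $1,003,000. Remaining pool $1,395,250.
Remaining pool split over remaining floor area 15,397: Unit 2C 742,526.37 → $742,530; Unit PH2 652,723.63 → $652,720.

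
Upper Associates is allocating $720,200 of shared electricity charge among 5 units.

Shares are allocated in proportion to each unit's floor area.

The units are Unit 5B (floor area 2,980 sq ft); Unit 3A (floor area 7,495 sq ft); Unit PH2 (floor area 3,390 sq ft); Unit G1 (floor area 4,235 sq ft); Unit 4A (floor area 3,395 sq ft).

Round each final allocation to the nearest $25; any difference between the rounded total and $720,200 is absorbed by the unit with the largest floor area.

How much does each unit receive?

Sum of floor area: 2,980 + 7,495 + 3,390 + 4,235 + 3,395 = 21,495.
Proportional shares: Unit 5B 99,846.29; Unit 3A 251,123.47; Unit PH2 113,583.53; Unit G1 141,895.65; Unit 4A 113,751.06.
After rounding ($25): Unit 5B $99,850; Unit 3A $251,125; Unit PH2 $113,575; Unit G1 $141,900; Unit 4A $113,750. Sum = $720,200.
Rounded total matches; no reconciliation needed.

Unit 5B: $99,850 · Unit 3A: $251,125 · Unit PH2: $113,575 · Unit G1: $141,900 · Unit 4A: $113,750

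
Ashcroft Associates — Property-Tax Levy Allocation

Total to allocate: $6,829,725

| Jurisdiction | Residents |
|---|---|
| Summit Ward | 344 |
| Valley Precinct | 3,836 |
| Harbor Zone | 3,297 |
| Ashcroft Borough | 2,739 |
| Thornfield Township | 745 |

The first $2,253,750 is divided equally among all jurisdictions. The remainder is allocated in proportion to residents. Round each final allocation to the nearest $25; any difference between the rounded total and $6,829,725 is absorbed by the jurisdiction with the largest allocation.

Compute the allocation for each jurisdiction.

Summit Ward: $594,350; Valley Precinct: $2,052,200; Harbor Zone: $1,827,175; Ashcroft Borough: $1,594,225; Thornfield Township: $761,775

$2,253,750 shared equally gives $450,750 per jurisdiction.
Remainder $4,575,975 by residents (total 10,961): Summit Ward 143,612.39 → $143,600; Valley Precinct 1,601,445.13 → $1,601,450; Harbor Zone 1,376,424.56 → $1,376,425; Ashcroft Borough 1,143,471.90 → $1,143,475; Thornfield Township 311,021.02 → $311,025.
Totals: Summit Ward $450,750 + $143,600 = $594,350; Valley Precinct $450,750 + $1,601,450 = $2,052,200; Harbor Zone $450,750 + $1,376,425 = $1,827,175; Ashcroft Borough $450,750 + $1,143,475 = $1,594,225; Thornfield Township $450,750 + $311,025 = $761,775.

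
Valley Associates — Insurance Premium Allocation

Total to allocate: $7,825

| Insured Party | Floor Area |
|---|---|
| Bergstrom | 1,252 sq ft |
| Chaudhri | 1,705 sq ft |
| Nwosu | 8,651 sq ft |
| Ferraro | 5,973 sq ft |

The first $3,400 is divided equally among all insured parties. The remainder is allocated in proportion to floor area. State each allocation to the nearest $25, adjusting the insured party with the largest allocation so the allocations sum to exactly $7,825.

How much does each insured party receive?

First tranche $3,400 split equally: $850 each.
Remainder $4,425 by floor area (total 17,581): Bergstrom 315.12 → $325; Chaudhri 429.14 → $425; Nwosu 2,177.39 → $2,175; Ferraro 1,503.36 → $1,500.
Totals: Bergstrom $850 + $325 = $1,175; Chaudhri $850 + $425 = $1,275; Nwosu $850 + $2,175 = $3,025; Ferraro $850 + $1,500 = $2,350.

Bergstrom: $1,175 · Chaudhri: $1,275 · Nwosu: $3,025 · Ferraro: $2,350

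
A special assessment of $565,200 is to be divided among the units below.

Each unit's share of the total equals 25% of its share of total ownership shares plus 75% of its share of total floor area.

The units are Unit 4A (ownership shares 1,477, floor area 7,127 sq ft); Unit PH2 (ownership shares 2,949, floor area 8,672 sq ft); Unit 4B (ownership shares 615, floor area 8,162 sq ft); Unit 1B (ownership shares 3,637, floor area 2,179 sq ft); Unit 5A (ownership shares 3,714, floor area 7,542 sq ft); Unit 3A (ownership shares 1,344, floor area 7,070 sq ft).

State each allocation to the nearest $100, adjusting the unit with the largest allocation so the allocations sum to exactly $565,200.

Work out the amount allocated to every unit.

Ownership shares total 13,736; floor area total 40,752.
Composite weights (25% ownership shares + 75% floor area): Unit 4A 0.1580; Unit PH2 0.2133; Unit 4B 0.1614; Unit 1B 0.1063; Unit 5A 0.2064; Unit 3A 0.1546.
Pro-rata amounts: Unit 4A 89,328.31; Unit PH2 120,541.54; Unit 4B 91,227.07; Unit 1B 60,079.06; Unit 5A 116,656.77; Unit 3A 87,367.25.
Rounded to nearest $100: Unit 4A $89,300; Unit PH2 $120,500; Unit 4B $91,200; Unit 1B $60,100; Unit 5A $116,700; Unit 3A $87,400. Sum = $565,200.
Rounded total matches; no reconciliation needed.

Unit 4A: $89,300 · Unit PH2: $120,500 · Unit 4B: $91,200 · Unit 1B: $60,100 · Unit 5A: $116,700 · Unit 3A: $87,400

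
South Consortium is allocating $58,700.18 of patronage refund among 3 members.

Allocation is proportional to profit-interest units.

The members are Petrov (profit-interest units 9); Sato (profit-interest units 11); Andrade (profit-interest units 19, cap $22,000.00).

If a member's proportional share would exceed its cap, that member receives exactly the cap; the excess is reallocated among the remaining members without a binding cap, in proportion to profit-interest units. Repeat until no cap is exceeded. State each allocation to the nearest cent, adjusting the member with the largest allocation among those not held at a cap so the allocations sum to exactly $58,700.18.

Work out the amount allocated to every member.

Total profit-interest units = 39.
Unconstrained shares: Petrov 13,546.1954; Sato 16,556.4610; Andrade 28,597.5236.
Cap binds for Andrade ($22,000.00); residual $36,700.18 reallocated over remaining profit-interest units 20.
Remaining shares: Petrov 16,515.0810 → $16,515.08; Sato 20,185.0990 → $20,185.10.

Petrov: $16,515.08 | Sato: $20,185.10 | Andrade: $22,000.00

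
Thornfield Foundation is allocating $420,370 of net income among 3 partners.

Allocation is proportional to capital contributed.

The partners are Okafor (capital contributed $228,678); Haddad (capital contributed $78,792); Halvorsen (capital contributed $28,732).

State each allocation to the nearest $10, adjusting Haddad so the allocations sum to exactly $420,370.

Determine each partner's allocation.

Okafor: $285,930 | Haddad: $98,510 | Halvorsen: $35,930

Sum of capital contributed: 336,202.
Pro-rata amounts: Okafor 228,678/336,202 × $420,370 = 285,927.42; Haddad 78,792/336,202 × $420,370 = 98,517.54; Halvorsen 28,732/336,202 × $420,370 = 35,925.04.
At nearest $10: Okafor $285,930; Haddad $98,520; Halvorsen $35,930. Sum = $420,380.
Difference $420,370 − $420,380 = −$10 applied to Haddad: Haddad becomes $98,510.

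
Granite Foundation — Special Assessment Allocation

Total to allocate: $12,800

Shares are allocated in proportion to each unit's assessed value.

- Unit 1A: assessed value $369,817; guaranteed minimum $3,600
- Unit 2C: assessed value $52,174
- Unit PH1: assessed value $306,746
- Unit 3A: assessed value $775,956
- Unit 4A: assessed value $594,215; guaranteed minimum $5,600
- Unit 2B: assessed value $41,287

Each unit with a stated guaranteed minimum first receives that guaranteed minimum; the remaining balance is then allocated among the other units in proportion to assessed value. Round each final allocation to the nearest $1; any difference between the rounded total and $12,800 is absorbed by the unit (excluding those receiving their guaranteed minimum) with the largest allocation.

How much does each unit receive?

Fund the minimums — Unit 1A $3,600; Unit 4A $5,600. Balance $3,600.
Balance split over remaining assessed value 1,176,163: Unit 2C 159.69 → $160; Unit PH1 938.89 → $939; Unit 3A 2,375.05 → $2,375; Unit 2B 126.37 → $126.

Unit 1A: $3,600 | Unit 2C: $160 | Unit PH1: $939 | Unit 3A: $2,375 | Unit 4A: $5,600 | Unit 2B: $126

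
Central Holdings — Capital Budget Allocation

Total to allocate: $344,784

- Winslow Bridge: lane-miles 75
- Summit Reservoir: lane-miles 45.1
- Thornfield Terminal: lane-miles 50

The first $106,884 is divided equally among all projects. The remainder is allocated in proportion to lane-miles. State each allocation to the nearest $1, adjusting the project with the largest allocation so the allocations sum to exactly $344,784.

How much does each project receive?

$106,884 shared equally gives $35,628 per project.
Remainder $237,900 by lane-miles (total 170.1): Winslow Bridge 104,894.18 → $104,894; Summit Reservoir 63,076.37 → $63,076; Thornfield Terminal 69,929.45 → $69,929.
Rounding difference +$1 on remainder applied to Winslow Bridge.
Totals: Winslow Bridge $35,628 + $104,895 = $140,523; Summit Reservoir $35,628 + $63,076 = $98,704; Thornfield Terminal $35,628 + $69,929 = $105,557.

Winslow Bridge: $140,523 | Summit Reservoir: $98,704 | Thornfield Terminal: $105,557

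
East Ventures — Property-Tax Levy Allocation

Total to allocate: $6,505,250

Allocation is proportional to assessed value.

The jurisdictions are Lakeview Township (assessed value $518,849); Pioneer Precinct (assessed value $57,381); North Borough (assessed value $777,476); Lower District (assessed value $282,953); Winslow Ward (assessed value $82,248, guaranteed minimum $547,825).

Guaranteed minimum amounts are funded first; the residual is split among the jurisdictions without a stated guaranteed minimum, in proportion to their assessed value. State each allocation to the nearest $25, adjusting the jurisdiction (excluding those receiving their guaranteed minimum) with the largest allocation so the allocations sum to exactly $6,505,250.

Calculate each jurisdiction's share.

Lakeview Township: $1,888,600; Pioneer Precinct: $208,875; North Borough: $2,830,000; Lower District: $1,029,950; Winslow Ward: $547,825

Guaranteed amounts: Winslow Ward $547,825. Remaining pool $5,957,425.
Remaining pool split over remaining assessed value 1,636,659: Lakeview Township 1,888,606.00 → $1,888,600; Pioneer Precinct 208,866.36 → $208,875; North Borough 2,830,006.10 → $2,830,000; Lower District 1,029,946.54 → $1,029,950.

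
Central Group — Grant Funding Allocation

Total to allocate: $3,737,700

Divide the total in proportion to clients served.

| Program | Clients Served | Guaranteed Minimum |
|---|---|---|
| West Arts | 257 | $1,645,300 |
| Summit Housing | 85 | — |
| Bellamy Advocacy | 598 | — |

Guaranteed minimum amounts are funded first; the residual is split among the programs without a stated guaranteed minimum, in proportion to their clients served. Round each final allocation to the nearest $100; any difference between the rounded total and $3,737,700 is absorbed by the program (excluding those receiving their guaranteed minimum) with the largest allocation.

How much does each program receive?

West Arts: $1,645,300; Summit Housing: $260,400; Bellamy Advocacy: $1,832,000

Minimums first: West Arts $1,645,300. Remaining pool $2,092,400.
Remaining pool split over remaining clients served 683: Summit Housing 260,401.17 → $260,400; Bellamy Advocacy 1,831,998.83 → $1,832,000.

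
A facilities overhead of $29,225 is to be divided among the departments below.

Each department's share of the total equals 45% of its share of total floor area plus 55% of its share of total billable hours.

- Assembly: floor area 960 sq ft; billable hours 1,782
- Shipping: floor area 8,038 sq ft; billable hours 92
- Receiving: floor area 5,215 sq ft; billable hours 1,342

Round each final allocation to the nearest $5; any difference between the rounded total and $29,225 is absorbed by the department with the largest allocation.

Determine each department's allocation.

Floor area total 14,213; billable hours total 3,216.
Blended shares (45% floor area + 55% billable hours): Assembly 0.3352; Shipping 0.2702; Receiving 0.3946.
Raw shares: Assembly 9,794.82; Shipping 7,897.36; Receiving 11,532.82.
At nearest $5: Assembly $9,795; Shipping $7,895; Receiving $11,535. Sum = $29,225.
Sum already equals the total — no adjustment.

Assembly: $9,795 · Shipping: $7,895 · Receiving: $11,535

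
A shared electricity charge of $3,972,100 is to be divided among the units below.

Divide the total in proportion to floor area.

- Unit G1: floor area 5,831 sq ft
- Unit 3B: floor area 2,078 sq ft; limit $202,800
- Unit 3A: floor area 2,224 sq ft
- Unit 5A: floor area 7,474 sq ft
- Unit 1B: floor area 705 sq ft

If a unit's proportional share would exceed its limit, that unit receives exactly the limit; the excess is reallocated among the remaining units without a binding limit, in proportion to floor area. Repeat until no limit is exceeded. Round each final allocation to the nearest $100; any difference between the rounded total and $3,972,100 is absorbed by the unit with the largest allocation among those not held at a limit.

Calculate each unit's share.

Unit G1: $1,353,900; Unit 3B: $202,800; Unit 3A: $516,400; Unit 5A: $1,735,300; Unit 1B: $163,700

Combined floor area = 18,312.
Pro-rata shares before constraints: Unit G1 1,264,816.25; Unit 3B 450,743.98; Unit 3A 482,413.19; Unit 5A 1,621,203.33; Unit 1B 152,923.25.
Capped: Unit 3B ($202,800); balance $3,769,300 reallocated over remaining floor area 16,234.
Redistributed shares: Unit G1 1,353,873.86 → $1,353,900; Unit 3A 516,380.63 → $516,400; Unit 5A 1,735,354.70 → $1,735,400; Unit 1B 163,690.80 → $163,700.
Rounding difference −$100 applied to Unit 5A → $1,735,300.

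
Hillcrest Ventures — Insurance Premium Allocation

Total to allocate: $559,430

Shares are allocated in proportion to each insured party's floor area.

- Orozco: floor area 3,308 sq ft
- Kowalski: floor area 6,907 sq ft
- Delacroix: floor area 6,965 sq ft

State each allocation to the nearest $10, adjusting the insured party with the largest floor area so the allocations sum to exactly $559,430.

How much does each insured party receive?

Total floor area = 3,308 + 6,907 + 6,965 = 17,180.
Proportional shares: Orozco 107,717.95; Kowalski 224,911.70; Delacroix 226,800.35.
At nearest $10: Orozco $107,720; Kowalski $224,910; Delacroix $226,800. Sum = $559,430.
No rounding difference to absorb.

Orozco: $107,720 | Kowalski: $224,910 | Delacroix: $226,800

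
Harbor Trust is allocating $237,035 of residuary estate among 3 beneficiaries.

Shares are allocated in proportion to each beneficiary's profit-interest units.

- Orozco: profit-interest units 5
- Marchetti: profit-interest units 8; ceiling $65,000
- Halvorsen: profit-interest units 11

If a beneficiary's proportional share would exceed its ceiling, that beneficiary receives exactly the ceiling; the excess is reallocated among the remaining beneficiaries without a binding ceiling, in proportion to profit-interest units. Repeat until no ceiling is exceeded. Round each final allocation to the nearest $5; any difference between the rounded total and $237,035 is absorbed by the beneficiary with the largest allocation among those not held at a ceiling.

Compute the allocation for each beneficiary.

Sum of profit-interest units: 24.
Unconstrained shares: Orozco 49,382.29; Marchetti 79,011.67; Halvorsen 108,641.04.
Held at cap: Marchetti ($65,000); balance $172,035 reallocated over remaining profit-interest units 16.
Shares after redistribution: Orozco 53,760.94 → $53,760; Halvorsen 118,274.06 → $118,275.

Orozco: $53,760 · Marchetti: $65,000 · Halvorsen: $118,275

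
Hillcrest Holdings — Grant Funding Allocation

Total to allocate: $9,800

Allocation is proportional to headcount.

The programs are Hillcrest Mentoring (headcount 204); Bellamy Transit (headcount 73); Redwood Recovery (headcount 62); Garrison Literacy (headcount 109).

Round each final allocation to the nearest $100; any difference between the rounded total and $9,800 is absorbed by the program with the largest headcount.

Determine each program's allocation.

Hillcrest Mentoring: $4,400; Bellamy Transit: $1,600; Redwood Recovery: $1,400; Garrison Literacy: $2,400

Sum of headcount: 204 + 73 + 62 + 109 = 448.
Pro-rata amounts: Hillcrest Mentoring 4,462.50; Bellamy Transit 1,596.88; Redwood Recovery 1,356.25; Garrison Literacy 2,384.38.
At nearest $100: Hillcrest Mentoring $4,500; Bellamy Transit $1,600; Redwood Recovery $1,400; Garrison Literacy $2,400. Sum = $9,900.
Difference $9,800 − $9,900 = −$100 applied to largest headcount (Hillcrest Mentoring): Hillcrest Mentoring becomes $4,400.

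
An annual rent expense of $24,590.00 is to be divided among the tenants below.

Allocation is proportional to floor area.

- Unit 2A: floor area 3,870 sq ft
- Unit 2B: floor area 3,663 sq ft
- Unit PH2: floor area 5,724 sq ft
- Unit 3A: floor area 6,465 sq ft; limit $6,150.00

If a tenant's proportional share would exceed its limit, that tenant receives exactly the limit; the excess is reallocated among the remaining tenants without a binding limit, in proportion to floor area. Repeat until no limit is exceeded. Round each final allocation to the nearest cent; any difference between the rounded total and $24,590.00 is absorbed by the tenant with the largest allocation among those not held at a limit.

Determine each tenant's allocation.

Unit 2A: $5,383.03 · Unit 2B: $5,095.10 · Unit PH2: $7,961.87 · Unit 3A: $6,150.00

Total floor area = 19,722.
Pro-rata shares before constraints: Unit 2A 4,825.2358; Unit 2B 4,567.1418; Unit PH2 7,136.8604; Unit 3A 8,060.7621.
Cap binds for Unit 3A ($6,150.00); residual $18,440.00 reallocated over remaining floor area 13,257.
Redistributed shares: Unit 2A 5,383.0278 → $5,383.03; Unit 2B 5,095.0984 → $5,095.10; Unit PH2 7,961.8737 → $7,961.87.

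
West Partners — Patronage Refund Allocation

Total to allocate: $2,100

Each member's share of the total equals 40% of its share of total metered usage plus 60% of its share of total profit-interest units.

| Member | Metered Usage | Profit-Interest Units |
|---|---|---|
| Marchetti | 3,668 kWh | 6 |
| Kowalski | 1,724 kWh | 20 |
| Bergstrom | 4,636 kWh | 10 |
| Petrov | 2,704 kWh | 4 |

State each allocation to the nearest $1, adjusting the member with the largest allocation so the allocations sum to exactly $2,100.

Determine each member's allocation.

Totals — metered usage 12,732, profit-interest units 40.
Combined weights (40% metered usage + 60% profit-interest units): Marchetti 0.2052; Kowalski 0.3542; Bergstrom 0.2956; Petrov 0.1450.
Pro-rata amounts: Marchetti 431.00; Kowalski 743.74; Bergstrom 620.86; Petrov 304.40.
At nearest $1: Marchetti $431; Kowalski $744; Bergstrom $621; Petrov $304. Sum = $2,100.
Rounded total matches; no reconciliation needed.

Marchetti: $431 · Kowalski: $744 · Bergstrom: $621 · Petrov: $304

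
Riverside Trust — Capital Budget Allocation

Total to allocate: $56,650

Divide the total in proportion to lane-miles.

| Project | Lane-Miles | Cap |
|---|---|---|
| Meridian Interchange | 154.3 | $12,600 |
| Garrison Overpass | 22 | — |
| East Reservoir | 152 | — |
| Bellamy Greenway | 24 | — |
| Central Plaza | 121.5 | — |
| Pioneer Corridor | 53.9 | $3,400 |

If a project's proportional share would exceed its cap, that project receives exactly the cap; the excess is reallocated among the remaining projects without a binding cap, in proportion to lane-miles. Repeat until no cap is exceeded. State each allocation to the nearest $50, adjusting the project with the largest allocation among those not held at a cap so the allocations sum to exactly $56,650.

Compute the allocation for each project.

Combined lane-miles = 527.7.
Unconstrained shares: Meridian Interchange 16,564.52; Garrison Overpass 2,361.76; East Reservoir 16,317.60; Bellamy Greenway 2,576.46; Central Plaza 13,043.35; Pioneer Corridor 5,786.31.
Cap binds for Meridian Interchange ($12,600), Pioneer Corridor ($3,400); residual $40,650 reallocated over remaining lane-miles 319.5.
Remaining shares: Garrison Overpass 2,799.06 → $2,800; East Reservoir 19,338.97 → $19,350; Bellamy Greenway 3,053.52 → $3,050; Central Plaza 15,458.45 → $15,450.

Meridian Interchange: $12,600 | Garrison Overpass: $2,800 | East Reservoir: $19,350 | Bellamy Greenway: $3,050 | Central Plaza: $15,450 | Pioneer Corridor: $3,400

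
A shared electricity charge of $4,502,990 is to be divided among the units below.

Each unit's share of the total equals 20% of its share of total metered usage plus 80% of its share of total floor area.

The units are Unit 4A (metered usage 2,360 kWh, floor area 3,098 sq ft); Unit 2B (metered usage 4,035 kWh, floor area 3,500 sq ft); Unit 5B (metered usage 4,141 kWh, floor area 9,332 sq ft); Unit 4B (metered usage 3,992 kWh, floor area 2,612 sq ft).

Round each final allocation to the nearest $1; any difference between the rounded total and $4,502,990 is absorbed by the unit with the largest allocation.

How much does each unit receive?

Totals — metered usage 14,528, floor area 18,542.
Combined weights (20% metered usage + 80% floor area): Unit 4A 0.1662; Unit 2B 0.2066; Unit 5B 0.4596; Unit 4B 0.1677.
Raw shares: Unit 4A 748,185.75; Unit 2B 930,121.53; Unit 5B 2,069,749.92; Unit 4B 754,932.80.
Rounded to nearest $1: Unit 4A $748,186; Unit 2B $930,122; Unit 5B $2,069,750; Unit 4B $754,933. Sum = $4,502,991.
Difference $4,502,990 − $4,502,991 = −$1 applied to largest allocation (Unit 5B): Unit 5B becomes $2,069,749.

Unit 4A: $748,186 · Unit 2B: $930,122 · Unit 5B: $2,069,749 · Unit 4B: $754,933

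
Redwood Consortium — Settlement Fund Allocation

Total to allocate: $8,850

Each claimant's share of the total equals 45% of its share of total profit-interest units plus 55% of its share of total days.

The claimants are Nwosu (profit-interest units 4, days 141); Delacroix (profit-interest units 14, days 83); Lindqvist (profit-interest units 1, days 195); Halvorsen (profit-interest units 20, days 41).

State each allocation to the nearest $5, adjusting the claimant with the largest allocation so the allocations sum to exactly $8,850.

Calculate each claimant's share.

Totals — profit-interest units 39, days 460.
Combined weights (45% profit-interest units + 55% days): Nwosu 0.2147; Delacroix 0.2608; Lindqvist 0.2447; Halvorsen 0.2798.
Pro-rata amounts: Nwosu 1,900.46; Delacroix 2,307.88; Lindqvist 2,165.51; Halvorsen 2,476.15.
After rounding ($5): Nwosu $1,900; Delacroix $2,310; Lindqvist $2,165; Halvorsen $2,475. Sum = $8,850.
Rounded total matches; no reconciliation needed.

Nwosu: $1,900; Delacroix: $2,310; Lindqvist: $2,165; Halvorsen: $2,475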